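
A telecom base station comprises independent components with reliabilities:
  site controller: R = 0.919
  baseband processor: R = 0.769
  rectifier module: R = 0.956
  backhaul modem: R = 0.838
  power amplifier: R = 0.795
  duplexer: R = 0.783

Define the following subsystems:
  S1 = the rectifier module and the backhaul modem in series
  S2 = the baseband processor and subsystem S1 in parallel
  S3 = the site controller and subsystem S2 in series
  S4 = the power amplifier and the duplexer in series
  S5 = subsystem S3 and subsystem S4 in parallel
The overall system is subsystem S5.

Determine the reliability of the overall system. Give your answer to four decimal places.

0.9535

Series (rectifier module and backhaul modem): 0.956000 × 0.838000 = 0.801128
Parallel (baseband processor and [0.801128]): 1 − (1 − 0.769000)(1 − 0.801128) = 0.954061
Series (site controller and [0.954061]): 0.919000 × 0.954061 = 0.876782
Series (power amplifier and duplexer): 0.795000 × 0.783000 = 0.622485
Parallel ([0.876782] and [0.622485]): 1 − (1 − 0.876782)(1 − 0.622485) = 0.9535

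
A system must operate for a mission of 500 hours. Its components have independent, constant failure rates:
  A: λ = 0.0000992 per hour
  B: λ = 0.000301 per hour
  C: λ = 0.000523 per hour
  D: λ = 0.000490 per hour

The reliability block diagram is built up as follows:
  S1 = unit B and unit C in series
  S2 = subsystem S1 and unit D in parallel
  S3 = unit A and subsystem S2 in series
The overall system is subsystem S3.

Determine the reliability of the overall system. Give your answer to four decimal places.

0.8818

R(A) = exp(−0.0000992 × 500) = 0.951610
R(B) = exp(−0.000301 × 500) = 0.860278
R(C) = exp(−0.000523 × 500) = 0.769896
R(D) = exp(−0.000490 × 500) = 0.782705
Series (B and C): 0.860278 × 0.769896 = 0.662325
Parallel ([0.662325] and D): 1 − (1 − 0.662325)(1 − 0.782705) = 0.926625
Series (A and [0.926625]): 0.951610 × 0.926625 = 0.8818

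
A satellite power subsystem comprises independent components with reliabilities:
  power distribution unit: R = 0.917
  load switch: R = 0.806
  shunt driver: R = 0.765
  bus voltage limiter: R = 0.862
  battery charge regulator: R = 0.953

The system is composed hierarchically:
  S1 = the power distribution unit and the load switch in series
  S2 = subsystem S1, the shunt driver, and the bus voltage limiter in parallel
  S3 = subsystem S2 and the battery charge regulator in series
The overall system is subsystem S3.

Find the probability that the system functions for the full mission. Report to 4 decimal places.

Series (power distribution unit and load switch): 0.917000 × 0.806000 = 0.739102
Parallel ([0.739102], shunt driver, and bus voltage limiter): 1 − (1 − 0.739102)(1 − 0.765000)(1 − 0.862000) = 0.991539
Series ([0.991539] and battery charge regulator): 0.991539 × 0.953000 = 0.9449

0.9449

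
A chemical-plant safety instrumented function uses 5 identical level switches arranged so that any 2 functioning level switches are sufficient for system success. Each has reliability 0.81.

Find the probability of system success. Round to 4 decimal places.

R = Σ_{i=2}^{5} C(5,i) p^i (1−p)^{5−i} with p = 0.81
C(5,2)·0.81^2·0.19^3 = 0.045002
C(5,3)·0.81^3·0.19^2 = 0.191850
C(5,4)·0.81^4·0.19^1 = 0.408944
C(5,5)·0.81^5·0.19^0 = 0.348678
Sum = 0.9945

0.9945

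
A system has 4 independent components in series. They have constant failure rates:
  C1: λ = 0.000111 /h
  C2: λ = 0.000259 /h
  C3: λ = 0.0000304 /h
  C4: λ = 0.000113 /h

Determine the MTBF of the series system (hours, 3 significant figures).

1950

Series of exponential components: λ_sys = Σ λ_i
λ_sys = 0.000111 + 0.000259 + 0.0000304 + 0.000113 = 5.1340e-04 /h
MTBF = 1 / λ_sys = 1950 h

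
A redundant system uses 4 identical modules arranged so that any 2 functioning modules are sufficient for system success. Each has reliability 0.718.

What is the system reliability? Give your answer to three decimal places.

R = Σ_{i=2}^{4} C(4,i) p^i (1−p)^{4−i} with p = 0.718
C(4,2)·0.718^2·0.282^2 = 0.24598
C(4,3)·0.718^3·0.282^1 = 0.41752
C(4,4)·0.718^4·0.282^0 = 0.26576
Sum = 0.929

0.929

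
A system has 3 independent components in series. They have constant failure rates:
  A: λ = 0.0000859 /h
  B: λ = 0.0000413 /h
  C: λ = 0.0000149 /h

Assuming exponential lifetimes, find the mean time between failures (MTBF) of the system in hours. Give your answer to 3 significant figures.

Series of exponential components: λ_sys = Σ λ_i
λ_sys = 0.0000859 + 0.0000413 + 0.0000149 = 1.4210e-04 /h
MTBF = 1 / λ_sys = 7040 h

7040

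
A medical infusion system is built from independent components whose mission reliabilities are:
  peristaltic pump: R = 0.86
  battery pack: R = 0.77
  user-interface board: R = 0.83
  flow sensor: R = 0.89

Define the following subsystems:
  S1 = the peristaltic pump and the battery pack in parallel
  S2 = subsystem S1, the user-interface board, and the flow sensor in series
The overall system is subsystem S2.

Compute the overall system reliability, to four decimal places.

Parallel (peristaltic pump and battery pack): 1 − (1 − 0.860000)(1 − 0.770000) = 0.967800
Series ([0.967800], user-interface board, and flow sensor): 0.967800 × 0.830000 × 0.890000 = 0.7149

0.7149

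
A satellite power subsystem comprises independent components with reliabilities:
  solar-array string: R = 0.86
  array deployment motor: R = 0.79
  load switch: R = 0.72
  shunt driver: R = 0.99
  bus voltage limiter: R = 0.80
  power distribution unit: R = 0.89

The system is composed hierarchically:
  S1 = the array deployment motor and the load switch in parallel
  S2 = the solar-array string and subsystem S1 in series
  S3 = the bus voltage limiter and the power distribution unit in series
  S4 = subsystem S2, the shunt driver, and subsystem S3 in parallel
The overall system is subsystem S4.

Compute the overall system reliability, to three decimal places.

0.999

Parallel (array deployment motor and load switch): 1 − (1 − 0.79000)(1 − 0.72000) = 0.94120
Series (solar-array string and [0.94120]): 0.86000 × 0.94120 = 0.80943
Series (bus voltage limiter and power distribution unit): 0.80000 × 0.89000 = 0.71200
Parallel ([0.80943], shunt driver, and [0.71200]): 1 − (1 − 0.80943)(1 − 0.99000)(1 − 0.71200) = 0.999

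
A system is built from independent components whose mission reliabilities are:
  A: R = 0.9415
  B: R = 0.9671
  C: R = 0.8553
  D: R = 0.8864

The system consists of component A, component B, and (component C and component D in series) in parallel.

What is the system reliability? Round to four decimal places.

0.9995

Series (C and D): 0.855300 × 0.886400 = 0.758138
Parallel (A, B, and [0.758138]): 1 − (1 − 0.941500)(1 − 0.967100)(1 − 0.758138) = 0.9995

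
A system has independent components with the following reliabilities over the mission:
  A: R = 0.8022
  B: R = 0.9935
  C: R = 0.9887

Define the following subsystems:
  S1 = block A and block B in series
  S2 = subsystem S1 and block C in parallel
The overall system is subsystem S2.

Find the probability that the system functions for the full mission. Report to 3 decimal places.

0.998

Series (A and B): 0.80220 × 0.99350 = 0.79699
Parallel ([0.79699] and C): 1 − (1 − 0.79699)(1 − 0.98870) = 0.998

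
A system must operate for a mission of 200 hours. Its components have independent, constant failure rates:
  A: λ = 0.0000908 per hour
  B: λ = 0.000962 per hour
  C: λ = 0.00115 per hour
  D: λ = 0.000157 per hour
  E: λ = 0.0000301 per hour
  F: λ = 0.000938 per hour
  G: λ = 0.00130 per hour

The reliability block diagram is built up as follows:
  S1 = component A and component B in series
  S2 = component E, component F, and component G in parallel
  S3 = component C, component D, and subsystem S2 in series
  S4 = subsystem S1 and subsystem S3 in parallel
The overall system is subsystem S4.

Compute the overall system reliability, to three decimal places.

0.956

R(A) = exp(−0.0000908 × 200) = 0.98200
R(B) = exp(−0.000962 × 200) = 0.82498
R(C) = exp(−0.00115 × 200) = 0.79453
R(D) = exp(−0.000157 × 200) = 0.96909
R(E) = exp(−0.0000301 × 200) = 0.99400
R(F) = exp(−0.000938 × 200) = 0.82895
R(G) = exp(−0.00130 × 200) = 0.77105
Series (A and B): 0.98200 × 0.82498 = 0.81013
Parallel (E, F, and G): 1 − (1 − 0.99400)(1 − 0.82895)(1 − 0.77105) = 0.99977
Series (C, D, and [0.99977]): 0.79453 × 0.96909 × 0.99977 = 0.76979
Parallel ([0.81013] and [0.76979]): 1 − (1 − 0.81013)(1 − 0.76979) = 0.956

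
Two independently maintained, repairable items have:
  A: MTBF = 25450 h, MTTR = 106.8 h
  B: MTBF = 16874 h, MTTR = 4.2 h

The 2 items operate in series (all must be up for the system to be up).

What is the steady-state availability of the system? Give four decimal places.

0.9956

A(A) = MTBF/(MTBF+MTTR) = 25450/(25450+106.8) = 0.995821
A(B) = MTBF/(MTBF+MTTR) = 16874/(16874+4.2) = 0.999751
Series availability: 0.995821 × 0.999751 = 0.9956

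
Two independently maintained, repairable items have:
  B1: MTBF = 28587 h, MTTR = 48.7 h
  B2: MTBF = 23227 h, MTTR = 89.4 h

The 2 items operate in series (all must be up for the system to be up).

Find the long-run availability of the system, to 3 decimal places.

A(B1) = MTBF/(MTBF+MTTR) = 28587/(28587+48.7) = 0.998299
A(B2) = MTBF/(MTBF+MTTR) = 23227/(23227+89.4) = 0.996166
Series availability: 0.998299 × 0.996166 = 0.994

0.994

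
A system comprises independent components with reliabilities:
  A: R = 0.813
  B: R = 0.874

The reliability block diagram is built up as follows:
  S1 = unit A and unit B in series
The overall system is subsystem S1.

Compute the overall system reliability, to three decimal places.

0.711

Series (A and B): 0.81300 × 0.87400 = 0.711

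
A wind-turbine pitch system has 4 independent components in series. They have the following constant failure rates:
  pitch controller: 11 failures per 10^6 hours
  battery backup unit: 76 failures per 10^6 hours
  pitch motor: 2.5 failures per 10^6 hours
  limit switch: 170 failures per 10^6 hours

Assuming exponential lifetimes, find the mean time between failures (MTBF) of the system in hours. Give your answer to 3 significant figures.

Series of exponential components: λ_sys = Σ λ_i
λ_sys = 0.000011 + 0.000076 + 0.0000025 + 0.00017 = 2.5950e-04 /h
MTBF = 1 / λ_sys = 3850 h

3850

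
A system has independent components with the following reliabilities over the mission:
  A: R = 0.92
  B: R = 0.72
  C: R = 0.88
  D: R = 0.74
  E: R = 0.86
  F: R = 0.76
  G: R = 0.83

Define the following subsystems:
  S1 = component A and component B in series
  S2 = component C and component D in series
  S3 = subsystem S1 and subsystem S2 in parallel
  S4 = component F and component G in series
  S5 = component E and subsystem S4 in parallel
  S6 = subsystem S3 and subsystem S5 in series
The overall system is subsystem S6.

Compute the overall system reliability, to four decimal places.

0.8366

Series (A and B): 0.920000 × 0.720000 = 0.662400
Series (C and D): 0.880000 × 0.740000 = 0.651200
Parallel ([0.662400] and [0.651200]): 1 − (1 − 0.662400)(1 − 0.651200) = 0.882245
Series (F and G): 0.760000 × 0.830000 = 0.630800
Parallel (E and [0.630800]): 1 − (1 − 0.860000)(1 − 0.630800) = 0.948312
Series ([0.882245] and [0.948312]): 0.882245 × 0.948312 = 0.8366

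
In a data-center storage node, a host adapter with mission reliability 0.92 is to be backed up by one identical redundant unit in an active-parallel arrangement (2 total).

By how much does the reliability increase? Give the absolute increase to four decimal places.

R_before = 0.92
R_after = 1 − (1 − 0.92)^2 = 0.9936
ΔR = 0.9936 − 0.92 = 0.0736

0.0736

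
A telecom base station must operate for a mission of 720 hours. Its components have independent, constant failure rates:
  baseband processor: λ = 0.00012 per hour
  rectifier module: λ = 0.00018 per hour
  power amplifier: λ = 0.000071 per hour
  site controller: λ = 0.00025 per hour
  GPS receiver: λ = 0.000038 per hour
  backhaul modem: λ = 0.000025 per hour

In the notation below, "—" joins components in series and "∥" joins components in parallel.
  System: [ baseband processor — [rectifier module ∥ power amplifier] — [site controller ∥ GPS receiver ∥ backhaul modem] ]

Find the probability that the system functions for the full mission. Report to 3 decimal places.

R(baseband processor) = exp(−0.00012 × 720) = 0.91723
R(rectifier module) = exp(−0.00018 × 720) = 0.87845
R(power amplifier) = exp(−0.000071 × 720) = 0.95016
R(site controller) = exp(−0.00025 × 720) = 0.83527
R(GPS receiver) = exp(−0.000038 × 720) = 0.97301
R(backhaul modem) = exp(−0.000025 × 720) = 0.98216
Parallel (rectifier module and power amplifier): 1 − (1 − 0.87845)(1 − 0.95016) = 0.99394
Parallel (site controller, GPS receiver, and backhaul modem): 1 − (1 − 0.83527)(1 − 0.97301)(1 − 0.98216) = 0.99992
Series (baseband processor, [0.99394], and [0.99992]): 0.91723 × 0.99394 × 0.99992 = 0.912

0.912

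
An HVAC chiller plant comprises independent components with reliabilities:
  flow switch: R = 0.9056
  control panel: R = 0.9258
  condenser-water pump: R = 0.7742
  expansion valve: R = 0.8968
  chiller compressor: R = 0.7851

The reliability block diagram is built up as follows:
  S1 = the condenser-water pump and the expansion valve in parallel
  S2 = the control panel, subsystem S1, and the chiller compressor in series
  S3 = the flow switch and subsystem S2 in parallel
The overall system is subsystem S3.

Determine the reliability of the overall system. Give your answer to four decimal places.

Parallel (condenser-water pump and expansion valve): 1 − (1 − 0.774200)(1 − 0.896800) = 0.976697
Series (control panel, [0.976697], and chiller compressor): 0.925800 × 0.976697 × 0.785100 = 0.709908
Parallel (flow switch and [0.709908]): 1 − (1 − 0.905600)(1 − 0.709908) = 0.9726

0.9726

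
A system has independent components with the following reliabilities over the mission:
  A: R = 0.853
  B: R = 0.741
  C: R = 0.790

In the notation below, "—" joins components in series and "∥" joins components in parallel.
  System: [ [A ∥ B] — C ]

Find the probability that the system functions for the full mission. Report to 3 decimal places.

Parallel (A and B): 1 − (1 − 0.85300)(1 − 0.74100) = 0.96193
Series ([0.96193] and C): 0.96193 × 0.79000 = 0.760

0.760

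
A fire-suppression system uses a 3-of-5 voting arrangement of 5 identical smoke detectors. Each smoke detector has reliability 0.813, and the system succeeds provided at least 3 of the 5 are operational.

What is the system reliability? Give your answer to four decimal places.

0.9516

R = Σ_{i=3}^{5} C(5,i) p^i (1−p)^{5−i} with p = 0.813
C(5,3)·0.813^3·0.187^2 = 0.187912
C(5,4)·0.813^4·0.187^1 = 0.408483
C(5,5)·0.813^5·0.187^0 = 0.355183
Sum = 0.9516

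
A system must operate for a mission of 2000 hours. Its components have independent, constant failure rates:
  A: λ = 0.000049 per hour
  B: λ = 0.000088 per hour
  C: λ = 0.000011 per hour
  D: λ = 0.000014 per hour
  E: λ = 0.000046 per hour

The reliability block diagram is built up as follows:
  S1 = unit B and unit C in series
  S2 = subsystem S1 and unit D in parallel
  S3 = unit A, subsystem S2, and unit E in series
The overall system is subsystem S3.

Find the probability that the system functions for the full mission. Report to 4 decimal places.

R(A) = exp(−0.000049 × 2000) = 0.906649
R(B) = exp(−0.000088 × 2000) = 0.838618
R(C) = exp(−0.000011 × 2000) = 0.978240
R(D) = exp(−0.000014 × 2000) = 0.972388
R(E) = exp(−0.000046 × 2000) = 0.912105
Series (B and C): 0.838618 × 0.978240 = 0.820370
Parallel ([0.820370] and D): 1 − (1 − 0.820370)(1 − 0.972388) = 0.995040
Series (A, [0.995040], and E): 0.906649 × 0.995040 × 0.912105 = 0.8229

0.8229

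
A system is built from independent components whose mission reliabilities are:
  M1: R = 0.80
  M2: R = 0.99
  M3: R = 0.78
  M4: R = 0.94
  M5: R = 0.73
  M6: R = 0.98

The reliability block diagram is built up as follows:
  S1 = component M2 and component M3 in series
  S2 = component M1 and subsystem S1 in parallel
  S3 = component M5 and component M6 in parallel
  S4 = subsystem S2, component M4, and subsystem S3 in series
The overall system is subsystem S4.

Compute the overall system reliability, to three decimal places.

Series (M2 and M3): 0.99000 × 0.78000 = 0.77220
Parallel (M1 and [0.77220]): 1 − (1 − 0.80000)(1 − 0.77220) = 0.95444
Parallel (M5 and M6): 1 − (1 − 0.73000)(1 − 0.98000) = 0.99460
Series ([0.95444], M4, and [0.99460]): 0.95444 × 0.94000 × 0.99460 = 0.892

0.892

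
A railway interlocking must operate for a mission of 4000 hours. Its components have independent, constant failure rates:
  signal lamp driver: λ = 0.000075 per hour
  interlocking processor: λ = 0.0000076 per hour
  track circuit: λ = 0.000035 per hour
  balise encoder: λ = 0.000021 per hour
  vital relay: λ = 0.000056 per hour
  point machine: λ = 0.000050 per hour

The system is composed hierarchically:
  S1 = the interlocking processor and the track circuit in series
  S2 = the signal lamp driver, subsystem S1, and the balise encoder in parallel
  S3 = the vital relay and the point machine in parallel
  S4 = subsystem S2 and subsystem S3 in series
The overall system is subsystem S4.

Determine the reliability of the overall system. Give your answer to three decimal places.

0.960

R(signal lamp driver) = exp(−0.000075 × 4000) = 0.74082
R(interlocking processor) = exp(−0.0000076 × 4000) = 0.97006
R(track circuit) = exp(−0.000035 × 4000) = 0.86936
R(balise encoder) = exp(−0.000021 × 4000) = 0.91943
R(vital relay) = exp(−0.000056 × 4000) = 0.79932
R(point machine) = exp(−0.000050 × 4000) = 0.81873
Series (interlocking processor and track circuit): 0.97006 × 0.86936 = 0.84333
Parallel (signal lamp driver, [0.84333], and balise encoder): 1 − (1 − 0.74082)(1 − 0.84333)(1 − 0.91943) = 0.99673
Parallel (vital relay and point machine): 1 − (1 − 0.79932)(1 − 0.81873) = 0.96362
Series ([0.99673] and [0.96362]): 0.99673 × 0.96362 = 0.960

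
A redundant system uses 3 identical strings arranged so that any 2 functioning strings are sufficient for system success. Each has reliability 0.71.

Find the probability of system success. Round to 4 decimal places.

R = Σ_{i=2}^{3} C(3,i) p^i (1−p)^{3−i} with p = 0.71
C(3,2)·0.71^2·0.29^1 = 0.438567
C(3,3)·0.71^3·0.29^0 = 0.357911
Sum = 0.7965

0.7965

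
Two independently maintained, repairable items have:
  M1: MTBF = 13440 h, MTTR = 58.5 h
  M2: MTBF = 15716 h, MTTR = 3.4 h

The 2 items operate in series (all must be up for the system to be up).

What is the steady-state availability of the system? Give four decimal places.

0.9955

A(M1) = MTBF/(MTBF+MTTR) = 13440/(13440+58.5) = 0.995666
A(M2) = MTBF/(MTBF+MTTR) = 15716/(15716+3.4) = 0.999784
Series availability: 0.995666 × 0.999784 = 0.9955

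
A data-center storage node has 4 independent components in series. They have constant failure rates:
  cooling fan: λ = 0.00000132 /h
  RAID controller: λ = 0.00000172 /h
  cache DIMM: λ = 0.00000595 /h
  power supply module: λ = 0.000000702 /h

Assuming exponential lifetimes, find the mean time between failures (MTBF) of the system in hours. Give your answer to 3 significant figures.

Series of exponential components: λ_sys = Σ λ_i
λ_sys = 0.00000132 + 0.00000172 + 0.00000595 + 0.000000702 = 9.6920e-06 /h
MTBF = 1 / λ_sys = 103000 h

103000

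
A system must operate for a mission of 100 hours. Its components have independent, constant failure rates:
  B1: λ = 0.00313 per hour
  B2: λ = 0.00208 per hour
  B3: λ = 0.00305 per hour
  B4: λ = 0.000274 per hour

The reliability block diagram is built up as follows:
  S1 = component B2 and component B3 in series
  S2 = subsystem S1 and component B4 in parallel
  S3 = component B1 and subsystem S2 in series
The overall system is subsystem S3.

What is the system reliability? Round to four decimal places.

0.7233

R(B1) = exp(−0.00313 × 100) = 0.731250
R(B2) = exp(−0.00208 × 100) = 0.812207
R(B3) = exp(−0.00305 × 100) = 0.737123
R(B4) = exp(−0.000274 × 100) = 0.972972
Series (B2 and B3): 0.812207 × 0.737123 = 0.598696
Parallel ([0.598696] and B4): 1 − (1 − 0.598696)(1 − 0.972972) = 0.989154
Series (B1 and [0.989154]): 0.731250 × 0.989154 = 0.7233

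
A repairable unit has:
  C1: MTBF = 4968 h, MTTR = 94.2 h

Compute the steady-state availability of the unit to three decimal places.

A(C1) = MTBF/(MTBF+MTTR) = 4968/(4968+94.2) = 0.981

0.981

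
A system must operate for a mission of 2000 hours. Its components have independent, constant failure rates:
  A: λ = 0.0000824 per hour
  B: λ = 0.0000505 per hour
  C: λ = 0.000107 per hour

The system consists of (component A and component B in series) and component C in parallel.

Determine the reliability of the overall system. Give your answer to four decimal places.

R(A) = exp(−0.0000824 × 2000) = 0.848063
R(B) = exp(−0.0000505 × 2000) = 0.903933
R(C) = exp(−0.000107 × 2000) = 0.807348
Series (A and B): 0.848063 × 0.903933 = 0.766592
Parallel ([0.766592] and C): 1 − (1 − 0.766592)(1 − 0.807348) = 0.9550

0.9550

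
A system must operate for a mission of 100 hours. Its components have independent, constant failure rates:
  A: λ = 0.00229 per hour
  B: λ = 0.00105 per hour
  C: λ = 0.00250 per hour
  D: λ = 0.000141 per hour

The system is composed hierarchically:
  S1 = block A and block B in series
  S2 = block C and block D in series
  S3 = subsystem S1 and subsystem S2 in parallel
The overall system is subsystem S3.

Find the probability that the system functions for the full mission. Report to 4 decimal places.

R(A) = exp(−0.00229 × 100) = 0.795329
R(B) = exp(−0.00105 × 100) = 0.900325
R(C) = exp(−0.00250 × 100) = 0.778801
R(D) = exp(−0.000141 × 100) = 0.985999
Series (A and B): 0.795329 × 0.900325 = 0.716055
Series (C and D): 0.778801 × 0.985999 = 0.767897
Parallel ([0.716055] and [0.767897]): 1 − (1 − 0.716055)(1 − 0.767897) = 0.9341

0.9341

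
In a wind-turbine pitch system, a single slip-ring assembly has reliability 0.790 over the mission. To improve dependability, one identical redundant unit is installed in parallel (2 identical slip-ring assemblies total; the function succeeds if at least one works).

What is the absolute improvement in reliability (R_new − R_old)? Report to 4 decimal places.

R_before = 0.790
R_after = 1 − (1 − 0.790)^2 = 0.9559
ΔR = 0.9559 − 0.790 = 0.1659

0.1659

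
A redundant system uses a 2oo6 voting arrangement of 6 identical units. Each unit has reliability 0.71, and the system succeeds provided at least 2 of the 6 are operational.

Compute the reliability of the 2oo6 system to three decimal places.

R = Σ_{i=2}^{6} C(6,i) p^i (1−p)^{6−i} with p = 0.71
C(6,2)·0.71^2·0.29^4 = 0.05348
C(6,3)·0.71^3·0.29^3 = 0.17458
C(6,4)·0.71^4·0.29^2 = 0.32057
C(6,5)·0.71^5·0.29^1 = 0.31394
C(6,6)·0.71^6·0.29^0 = 0.12810
Sum = 0.991

0.991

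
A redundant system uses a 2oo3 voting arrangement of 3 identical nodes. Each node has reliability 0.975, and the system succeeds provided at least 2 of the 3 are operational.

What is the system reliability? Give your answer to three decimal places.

0.998

R = Σ_{i=2}^{3} C(3,i) p^i (1−p)^{3−i} with p = 0.975
C(3,2)·0.975^2·0.025^1 = 0.07130
C(3,3)·0.975^3·0.025^0 = 0.92686
Sum = 0.998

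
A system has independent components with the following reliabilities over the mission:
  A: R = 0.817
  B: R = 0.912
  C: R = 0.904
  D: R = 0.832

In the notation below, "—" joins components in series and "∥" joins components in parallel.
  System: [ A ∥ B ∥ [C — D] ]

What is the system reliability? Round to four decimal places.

0.9960

Series (C and D): 0.904000 × 0.832000 = 0.752128
Parallel (A, B, and [0.752128]): 1 − (1 − 0.817000)(1 − 0.912000)(1 − 0.752128) = 0.9960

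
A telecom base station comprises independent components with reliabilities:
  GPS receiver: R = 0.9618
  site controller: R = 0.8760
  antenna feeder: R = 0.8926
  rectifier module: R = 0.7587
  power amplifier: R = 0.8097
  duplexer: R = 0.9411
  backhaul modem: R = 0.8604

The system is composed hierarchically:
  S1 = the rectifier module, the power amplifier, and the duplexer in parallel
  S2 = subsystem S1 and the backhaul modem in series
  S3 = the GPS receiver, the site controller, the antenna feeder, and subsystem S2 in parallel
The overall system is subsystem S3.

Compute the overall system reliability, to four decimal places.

0.9999

Parallel (rectifier module, power amplifier, and duplexer): 1 − (1 − 0.758700)(1 − 0.809700)(1 − 0.941100) = 0.997295
Series ([0.997295] and backhaul modem): 0.997295 × 0.860400 = 0.858073
Parallel (GPS receiver, site controller, antenna feeder, and [0.858073]): 1 − (1 − 0.961800)(1 − 0.876000)(1 − 0.892600)(1 − 0.858073) = 0.9999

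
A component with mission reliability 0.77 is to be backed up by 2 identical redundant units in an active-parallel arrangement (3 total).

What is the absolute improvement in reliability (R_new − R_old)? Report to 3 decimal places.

0.218

R_before = 0.77
R_after = 1 − (1 − 0.77)^3 = 0.988
ΔR = 0.988 − 0.77 = 0.218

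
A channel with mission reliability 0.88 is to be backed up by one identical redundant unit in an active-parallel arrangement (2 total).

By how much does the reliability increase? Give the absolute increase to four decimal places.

R_before = 0.88
R_after = 1 − (1 − 0.88)^2 = 0.9856
ΔR = 0.9856 − 0.88 = 0.1056

0.1056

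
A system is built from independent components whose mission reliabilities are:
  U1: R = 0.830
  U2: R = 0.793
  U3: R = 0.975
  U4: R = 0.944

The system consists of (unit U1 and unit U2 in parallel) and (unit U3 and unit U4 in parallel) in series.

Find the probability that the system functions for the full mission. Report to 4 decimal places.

Parallel (U1 and U2): 1 − (1 − 0.830000)(1 − 0.793000) = 0.964810
Parallel (U3 and U4): 1 − (1 − 0.975000)(1 − 0.944000) = 0.998600
Series ([0.964810] and [0.998600]): 0.964810 × 0.998600 = 0.9635

0.9635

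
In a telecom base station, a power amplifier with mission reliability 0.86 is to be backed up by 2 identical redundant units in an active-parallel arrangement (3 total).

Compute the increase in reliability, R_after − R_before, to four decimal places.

0.1373

R_before = 0.86
R_after = 1 − (1 − 0.86)^3 = 0.9973
ΔR = 0.9973 − 0.86 = 0.1373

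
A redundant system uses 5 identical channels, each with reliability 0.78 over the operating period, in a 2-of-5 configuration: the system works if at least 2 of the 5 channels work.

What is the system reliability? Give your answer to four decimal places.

R = Σ_{i=2}^{5} C(5,i) p^i (1−p)^{5−i} with p = 0.78
C(5,2)·0.78^2·0.22^3 = 0.064782
C(5,3)·0.78^3·0.22^2 = 0.229683
C(5,4)·0.78^4·0.22^1 = 0.407166
C(5,5)·0.78^5·0.22^0 = 0.288717
Sum = 0.9903

0.9903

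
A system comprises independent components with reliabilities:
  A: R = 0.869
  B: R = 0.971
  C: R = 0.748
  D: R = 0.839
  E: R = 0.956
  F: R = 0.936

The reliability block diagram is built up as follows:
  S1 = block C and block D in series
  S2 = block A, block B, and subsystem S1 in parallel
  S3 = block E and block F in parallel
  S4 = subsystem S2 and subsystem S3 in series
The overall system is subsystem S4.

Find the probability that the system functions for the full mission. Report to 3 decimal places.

Series (C and D): 0.74800 × 0.83900 = 0.62757
Parallel (A, B, and [0.62757]): 1 − (1 − 0.86900)(1 − 0.97100)(1 − 0.62757) = 0.99859
Parallel (E and F): 1 − (1 − 0.95600)(1 − 0.93600) = 0.99718
Series ([0.99859] and [0.99718]): 0.99859 × 0.99718 = 0.996

0.996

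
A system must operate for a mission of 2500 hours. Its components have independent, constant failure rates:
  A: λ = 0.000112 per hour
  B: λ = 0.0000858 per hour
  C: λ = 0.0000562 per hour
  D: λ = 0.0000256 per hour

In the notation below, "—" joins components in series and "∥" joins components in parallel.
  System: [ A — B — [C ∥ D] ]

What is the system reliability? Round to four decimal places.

0.6049

R(A) = exp(−0.000112 × 2500) = 0.755784
R(B) = exp(−0.0000858 × 2500) = 0.806945
R(C) = exp(−0.0000562 × 2500) = 0.868924
R(D) = exp(−0.0000256 × 2500) = 0.938005
Parallel (C and D): 1 − (1 − 0.868924)(1 − 0.938005) = 0.991874
Series (A, B, and [0.991874]): 0.755784 × 0.806945 × 0.991874 = 0.6049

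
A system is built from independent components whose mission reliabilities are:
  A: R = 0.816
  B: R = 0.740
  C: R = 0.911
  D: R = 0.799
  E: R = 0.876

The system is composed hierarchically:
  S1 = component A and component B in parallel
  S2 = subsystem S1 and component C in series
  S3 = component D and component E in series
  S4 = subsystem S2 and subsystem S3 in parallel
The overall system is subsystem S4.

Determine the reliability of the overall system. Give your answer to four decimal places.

0.9602

Parallel (A and B): 1 − (1 − 0.816000)(1 − 0.740000) = 0.952160
Series ([0.952160] and C): 0.952160 × 0.911000 = 0.867418
Series (D and E): 0.799000 × 0.876000 = 0.699924
Parallel ([0.867418] and [0.699924]): 1 − (1 − 0.867418)(1 − 0.699924) = 0.9602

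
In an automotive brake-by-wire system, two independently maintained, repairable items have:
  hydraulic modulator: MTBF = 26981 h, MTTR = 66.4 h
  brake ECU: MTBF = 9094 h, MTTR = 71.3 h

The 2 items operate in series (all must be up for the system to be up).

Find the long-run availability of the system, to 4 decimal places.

0.9898

A(hydraulic modulator) = MTBF/(MTBF+MTTR) = 26981/(26981+66.4) = 0.997545
A(brake ECU) = MTBF/(MTBF+MTTR) = 9094/(9094+71.3) = 0.992221
Series availability: 0.997545 × 0.992221 = 0.9898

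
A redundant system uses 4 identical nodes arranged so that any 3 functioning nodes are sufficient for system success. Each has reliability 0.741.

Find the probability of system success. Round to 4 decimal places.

R = Σ_{i=3}^{4} C(4,i) p^i (1−p)^{4−i} with p = 0.741
C(4,3)·0.741^3·0.259^1 = 0.421516
C(4,4)·0.741^4·0.259^0 = 0.301490
Sum = 0.7230

0.7230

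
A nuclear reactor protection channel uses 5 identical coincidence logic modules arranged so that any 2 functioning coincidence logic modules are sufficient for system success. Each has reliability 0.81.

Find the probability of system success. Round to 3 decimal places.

R = Σ_{i=2}^{5} C(5,i) p^i (1−p)^{5−i} with p = 0.81
C(5,2)·0.81^2·0.19^3 = 0.04500
C(5,3)·0.81^3·0.19^2 = 0.19185
C(5,4)·0.81^4·0.19^1 = 0.40894
C(5,5)·0.81^5·0.19^0 = 0.34868
Sum = 0.994

0.994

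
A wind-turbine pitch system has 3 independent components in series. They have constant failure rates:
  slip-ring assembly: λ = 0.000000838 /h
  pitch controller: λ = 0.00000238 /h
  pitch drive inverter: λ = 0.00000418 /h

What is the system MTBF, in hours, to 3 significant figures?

135000

Series of exponential components: λ_sys = Σ λ_i
λ_sys = 0.000000838 + 0.00000238 + 0.00000418 = 7.3980e-06 /h
MTBF = 1 / λ_sys = 135000 h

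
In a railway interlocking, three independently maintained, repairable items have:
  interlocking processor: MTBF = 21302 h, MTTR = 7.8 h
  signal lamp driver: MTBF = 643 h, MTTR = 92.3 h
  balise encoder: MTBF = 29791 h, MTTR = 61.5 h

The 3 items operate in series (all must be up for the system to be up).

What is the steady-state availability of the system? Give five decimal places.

A(interlocking processor) = MTBF/(MTBF+MTTR) = 21302/(21302+7.8) = 0.999634
A(signal lamp driver) = MTBF/(MTBF+MTTR) = 643/(643+92.3) = 0.874473
A(balise encoder) = MTBF/(MTBF+MTTR) = 29791/(29791+61.5) = 0.997940
Series availability: 0.999634 × 0.874473 × 0.997940 = 0.87235

0.87235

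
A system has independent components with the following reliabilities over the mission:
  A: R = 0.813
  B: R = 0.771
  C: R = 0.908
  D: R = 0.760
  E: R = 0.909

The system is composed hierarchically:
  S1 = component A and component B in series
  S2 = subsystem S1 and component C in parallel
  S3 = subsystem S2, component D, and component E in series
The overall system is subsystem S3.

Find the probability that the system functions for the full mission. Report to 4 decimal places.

Series (A and B): 0.813000 × 0.771000 = 0.626823
Parallel ([0.626823] and C): 1 − (1 − 0.626823)(1 − 0.908000) = 0.965668
Series ([0.965668], D, and E): 0.965668 × 0.760000 × 0.909000 = 0.6671

0.6671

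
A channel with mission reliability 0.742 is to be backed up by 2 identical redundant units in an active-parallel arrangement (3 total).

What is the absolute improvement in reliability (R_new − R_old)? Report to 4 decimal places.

R_before = 0.742
R_after = 1 − (1 − 0.742)^3 = 0.9828
ΔR = 0.9828 − 0.742 = 0.2408

0.2408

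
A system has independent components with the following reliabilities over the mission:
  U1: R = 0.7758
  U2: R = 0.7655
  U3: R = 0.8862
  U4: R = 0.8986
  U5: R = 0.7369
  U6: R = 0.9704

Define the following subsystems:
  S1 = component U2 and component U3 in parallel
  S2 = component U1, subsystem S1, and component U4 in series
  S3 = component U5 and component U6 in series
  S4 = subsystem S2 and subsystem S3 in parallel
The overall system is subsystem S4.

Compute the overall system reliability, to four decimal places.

Parallel (U2 and U3): 1 − (1 − 0.765500)(1 − 0.886200) = 0.973314
Series (U1, [0.973314], and U4): 0.775800 × 0.973314 × 0.898600 = 0.678530
Series (U5 and U6): 0.736900 × 0.970400 = 0.715088
Parallel ([0.678530] and [0.715088]): 1 − (1 − 0.678530)(1 − 0.715088) = 0.9084

0.9084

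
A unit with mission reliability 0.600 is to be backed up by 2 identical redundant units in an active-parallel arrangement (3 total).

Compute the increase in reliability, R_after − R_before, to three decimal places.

0.336

R_before = 0.600
R_after = 1 − (1 − 0.600)^3 = 0.936
ΔR = 0.936 − 0.600 = 0.336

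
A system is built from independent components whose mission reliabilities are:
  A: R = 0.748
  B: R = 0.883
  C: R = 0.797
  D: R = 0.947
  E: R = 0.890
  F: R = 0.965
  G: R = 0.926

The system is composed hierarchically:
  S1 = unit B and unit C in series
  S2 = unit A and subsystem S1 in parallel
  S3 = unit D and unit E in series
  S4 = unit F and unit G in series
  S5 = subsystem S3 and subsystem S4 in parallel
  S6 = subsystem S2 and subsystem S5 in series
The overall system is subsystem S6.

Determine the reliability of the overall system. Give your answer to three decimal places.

0.910

Series (B and C): 0.88300 × 0.79700 = 0.70375
Parallel (A and [0.70375]): 1 − (1 − 0.74800)(1 − 0.70375) = 0.92535
Series (D and E): 0.94700 × 0.89000 = 0.84283
Series (F and G): 0.96500 × 0.92600 = 0.89359
Parallel ([0.84283] and [0.89359]): 1 − (1 − 0.84283)(1 − 0.89359) = 0.98328
Series ([0.92535] and [0.98328]): 0.92535 × 0.98328 = 0.910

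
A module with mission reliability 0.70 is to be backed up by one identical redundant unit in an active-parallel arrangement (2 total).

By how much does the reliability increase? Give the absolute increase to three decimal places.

R_before = 0.70
R_after = 1 − (1 − 0.70)^2 = 0.910
ΔR = 0.910 − 0.70 = 0.210

0.210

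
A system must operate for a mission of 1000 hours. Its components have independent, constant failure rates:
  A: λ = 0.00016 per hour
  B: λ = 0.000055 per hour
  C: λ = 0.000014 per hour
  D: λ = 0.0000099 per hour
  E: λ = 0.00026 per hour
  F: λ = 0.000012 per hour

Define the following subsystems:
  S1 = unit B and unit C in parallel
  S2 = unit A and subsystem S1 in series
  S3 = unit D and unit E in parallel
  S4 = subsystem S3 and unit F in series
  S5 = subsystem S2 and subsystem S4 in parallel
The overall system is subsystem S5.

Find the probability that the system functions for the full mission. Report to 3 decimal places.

R(A) = exp(−0.00016 × 1000) = 0.85214
R(B) = exp(−0.000055 × 1000) = 0.94649
R(C) = exp(−0.000014 × 1000) = 0.98610
R(D) = exp(−0.0000099 × 1000) = 0.99015
R(E) = exp(−0.00026 × 1000) = 0.77105
R(F) = exp(−0.000012 × 1000) = 0.98807
Parallel (B and C): 1 − (1 − 0.94649)(1 − 0.98610) = 0.99926
Series (A and [0.99926]): 0.85214 × 0.99926 = 0.85151
Parallel (D and E): 1 − (1 − 0.99015)(1 − 0.77105) = 0.99774
Series ([0.99774] and F): 0.99774 × 0.98807 = 0.98584
Parallel ([0.85151] and [0.98584]): 1 − (1 − 0.85151)(1 − 0.98584) = 0.998

0.998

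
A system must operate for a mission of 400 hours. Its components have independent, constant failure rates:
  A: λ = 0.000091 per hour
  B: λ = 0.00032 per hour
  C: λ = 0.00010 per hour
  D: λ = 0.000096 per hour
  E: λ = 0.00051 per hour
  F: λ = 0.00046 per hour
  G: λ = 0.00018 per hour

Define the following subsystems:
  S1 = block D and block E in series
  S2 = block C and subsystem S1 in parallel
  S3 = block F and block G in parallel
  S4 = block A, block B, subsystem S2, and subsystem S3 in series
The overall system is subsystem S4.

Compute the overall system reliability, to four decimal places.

R(A) = exp(−0.000091 × 400) = 0.964255
R(B) = exp(−0.00032 × 400) = 0.879853
R(C) = exp(−0.00010 × 400) = 0.960789
R(D) = exp(−0.000096 × 400) = 0.962328
R(E) = exp(−0.00051 × 400) = 0.815462
R(F) = exp(−0.00046 × 400) = 0.831936
R(G) = exp(−0.00018 × 400) = 0.930531
Series (D and E): 0.962328 × 0.815462 = 0.784742
Parallel (C and [0.784742]): 1 − (1 − 0.960789)(1 − 0.784742) = 0.991560
Parallel (F and G): 1 − (1 − 0.831936)(1 − 0.930531) = 0.988325
Series (A, B, [0.991560], and [0.988325]): 0.964255 × 0.879853 × 0.991560 × 0.988325 = 0.8314

0.8314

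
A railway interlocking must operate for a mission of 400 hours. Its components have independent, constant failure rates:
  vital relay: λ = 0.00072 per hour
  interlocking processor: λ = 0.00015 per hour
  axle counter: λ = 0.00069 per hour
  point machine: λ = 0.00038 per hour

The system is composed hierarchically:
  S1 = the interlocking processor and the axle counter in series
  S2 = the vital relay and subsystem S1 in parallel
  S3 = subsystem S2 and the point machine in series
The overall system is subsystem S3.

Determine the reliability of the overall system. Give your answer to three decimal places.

0.798

R(vital relay) = exp(−0.00072 × 400) = 0.74976
R(interlocking processor) = exp(−0.00015 × 400) = 0.94176
R(axle counter) = exp(−0.00069 × 400) = 0.75881
R(point machine) = exp(−0.00038 × 400) = 0.85899
Series (interlocking processor and axle counter): 0.94176 × 0.75881 = 0.71462
Parallel (vital relay and [0.71462]): 1 − (1 − 0.74976)(1 − 0.71462) = 0.92859
Series ([0.92859] and point machine): 0.92859 × 0.85899 = 0.798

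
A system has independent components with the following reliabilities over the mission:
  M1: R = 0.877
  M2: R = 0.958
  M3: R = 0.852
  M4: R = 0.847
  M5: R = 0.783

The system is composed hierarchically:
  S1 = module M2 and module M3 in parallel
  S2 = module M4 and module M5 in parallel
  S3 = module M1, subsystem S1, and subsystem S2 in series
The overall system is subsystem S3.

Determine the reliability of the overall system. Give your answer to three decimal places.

Parallel (M2 and M3): 1 − (1 − 0.95800)(1 − 0.85200) = 0.99378
Parallel (M4 and M5): 1 − (1 − 0.84700)(1 − 0.78300) = 0.96680
Series (M1, [0.99378], and [0.96680]): 0.87700 × 0.99378 × 0.96680 = 0.843

0.843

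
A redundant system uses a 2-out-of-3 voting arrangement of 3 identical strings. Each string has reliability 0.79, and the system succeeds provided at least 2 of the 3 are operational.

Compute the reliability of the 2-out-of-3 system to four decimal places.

0.8862

R = Σ_{i=2}^{3} C(3,i) p^i (1−p)^{3−i} with p = 0.79
C(3,2)·0.79^2·0.21^1 = 0.393183
C(3,3)·0.79^3·0.21^0 = 0.493039
Sum = 0.8862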